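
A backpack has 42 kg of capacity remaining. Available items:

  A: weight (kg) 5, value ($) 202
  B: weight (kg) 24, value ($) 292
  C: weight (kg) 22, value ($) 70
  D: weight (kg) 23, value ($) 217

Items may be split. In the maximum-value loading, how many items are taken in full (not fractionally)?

Ratios (sorted): A 40.40, B 12.17, D 9.43, C 3.18
take A (5 @ 202); take B (24 @ 292); take 13/23 of D → 122.65. Capacity used 42/42.
2 item(s) taken whole; one partial (take 13/23 of D).

2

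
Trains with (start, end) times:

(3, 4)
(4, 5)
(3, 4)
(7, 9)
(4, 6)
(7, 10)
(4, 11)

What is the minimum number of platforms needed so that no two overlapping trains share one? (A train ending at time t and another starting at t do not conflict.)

3

starts: [3, 3, 4, 4, 4, 7, 7]
ends:   [4, 4, 5, 6, 9, 10, 11]
s3→1 s3→2 e4→1 e4→0 s4→1 s4→2 s4→3  — peak 3.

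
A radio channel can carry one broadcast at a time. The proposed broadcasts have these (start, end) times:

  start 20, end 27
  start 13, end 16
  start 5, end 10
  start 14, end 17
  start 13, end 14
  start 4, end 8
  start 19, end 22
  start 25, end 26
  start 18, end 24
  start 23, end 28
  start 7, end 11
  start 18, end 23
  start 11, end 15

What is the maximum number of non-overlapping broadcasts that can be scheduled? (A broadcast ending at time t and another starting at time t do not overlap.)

Sort by end time and greedily take each interval whose start is ≥ the last chosen end.
By end time: (4,8), (5,10), (7,11), (13,14), (11,15), (13,16), (14,17), (19,22), (18,23), (18,24), (25,26), (20,27), (23,28).
Pick (4,8); next start ≥ 8 → (13,14); next start ≥ 14 → (14,17); next start ≥ 17 → (19,22); next start ≥ 22 → (25,26).
Selected 5 broadcasts.

5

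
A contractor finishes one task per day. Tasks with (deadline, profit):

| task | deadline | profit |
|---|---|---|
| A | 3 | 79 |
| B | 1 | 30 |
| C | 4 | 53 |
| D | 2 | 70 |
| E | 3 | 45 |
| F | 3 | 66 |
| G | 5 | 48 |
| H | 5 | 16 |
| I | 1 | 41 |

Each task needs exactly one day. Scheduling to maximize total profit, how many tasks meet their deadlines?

5

Take jobs in profit order; each goes to the latest open slot no later than its deadline.
By profit: A(d3,79), D(d2,70), F(d3,66), C(d4,53), G(d5,48), E(d3,45), I(d1,41), B(d1,30), H(d5,16)
A→slot 3; D→slot 2; F→slot 1; C→slot 4; G→slot 5; E skipped; I skipped; B skipped; H skipped.
5 of 9 scheduled.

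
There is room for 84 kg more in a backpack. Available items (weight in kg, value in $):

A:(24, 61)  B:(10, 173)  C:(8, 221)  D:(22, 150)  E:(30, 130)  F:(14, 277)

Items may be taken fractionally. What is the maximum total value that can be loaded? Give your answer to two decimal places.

Sort by value per unit weight and fill in that order.
Order: C (221/8=27.62) > F (277/14=19.79) > B (173/10=17.30) > D (150/22=6.82) > E (130/30=4.33) > A (61/24=2.54)
Fill: take C (8 @ 221) → take F (14 @ 277) → take B (10 @ 173) → take D (22 @ 150) → take E (30 @ 130); 84/84 used.
Total value = 951.00

951.00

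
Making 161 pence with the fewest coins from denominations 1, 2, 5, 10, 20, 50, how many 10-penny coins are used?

Use the largest denomination that fits, subtract, and repeat.
161 − 3×50→11 − 1×10→1 − 1×1→0
Count of 10: 1

1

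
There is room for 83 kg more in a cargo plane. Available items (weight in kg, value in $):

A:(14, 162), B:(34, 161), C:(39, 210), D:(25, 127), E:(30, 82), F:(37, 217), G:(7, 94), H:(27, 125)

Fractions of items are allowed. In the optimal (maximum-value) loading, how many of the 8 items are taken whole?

3

Ratios (sorted): G 13.43, A 11.57, F 5.86, C 5.38, D 5.08, B 4.74, H 4.63, E 2.73
take G (7 @ 94); take A (14 @ 162); take F (37 @ 217); take 25/39 of C → 134.62. Capacity used 83/83.
3 item(s) taken whole; one partial (take 25/39 of C).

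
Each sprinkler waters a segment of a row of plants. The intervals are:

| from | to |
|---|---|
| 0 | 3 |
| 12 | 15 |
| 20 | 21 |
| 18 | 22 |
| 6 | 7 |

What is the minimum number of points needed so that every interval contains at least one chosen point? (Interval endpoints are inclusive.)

4

Sorted: [0,3] [6,7] [12,15] [20,21] [18,22]
{[0,3]} hit by 3; {[6,7]} hit by 7; {[12,15]} hit by 15; {[20,21],[18,22]} hit by 21.
Points: 3, 7, 15, 21 (4 total).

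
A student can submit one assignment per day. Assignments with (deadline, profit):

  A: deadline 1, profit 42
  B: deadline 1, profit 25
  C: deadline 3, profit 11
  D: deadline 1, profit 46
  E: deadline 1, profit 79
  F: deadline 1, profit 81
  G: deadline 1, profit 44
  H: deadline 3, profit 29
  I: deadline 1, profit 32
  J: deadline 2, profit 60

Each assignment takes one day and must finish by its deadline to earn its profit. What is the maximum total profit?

Profit order: F=81 E=79 J=60 D=46 G=44 A=42 I=32 H=29 B=25 C=11
Assign: F→slot 1, E skipped, J→slot 2, D skipped, G skipped, A skipped, I skipped, H→slot 3, B skipped, C skipped.
Slots: [1:F] [2:J] [3:H]
Profit = 81 + 60 + 29 = 170

170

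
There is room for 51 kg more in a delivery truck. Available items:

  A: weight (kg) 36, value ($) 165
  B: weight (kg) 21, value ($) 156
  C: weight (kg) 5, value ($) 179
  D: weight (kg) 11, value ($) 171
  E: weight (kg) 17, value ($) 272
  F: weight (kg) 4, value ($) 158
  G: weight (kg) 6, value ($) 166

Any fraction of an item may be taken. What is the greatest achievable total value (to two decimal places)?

Greedy by value/weight ratio, highest first.
Order: F (158/4=39.50) > C (179/5=35.80) > G (166/6=27.67) > E (272/17=16.00) > D (171/11=15.55) > B (156/21=7.43) > A (165/36=4.58)
Fill: take F (4 @ 158) → take C (5 @ 179) → take G (6 @ 166) → take E (17 @ 272) → take D (11 @ 171) → take 8/21 of B → 59.43; 51/51 used.
Total value = 1005.43

1005.43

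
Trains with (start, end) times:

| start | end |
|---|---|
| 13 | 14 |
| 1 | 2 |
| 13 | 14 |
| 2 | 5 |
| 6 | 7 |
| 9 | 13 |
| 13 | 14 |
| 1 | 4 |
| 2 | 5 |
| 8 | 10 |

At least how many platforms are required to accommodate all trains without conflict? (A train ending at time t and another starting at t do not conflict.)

3

Count concurrent intervals with a sweep; the peak is the room count.
Events (time:±→running): 1:+→1 1:+→2 2:-→1 2:+→2 2:+→3 … peak 3.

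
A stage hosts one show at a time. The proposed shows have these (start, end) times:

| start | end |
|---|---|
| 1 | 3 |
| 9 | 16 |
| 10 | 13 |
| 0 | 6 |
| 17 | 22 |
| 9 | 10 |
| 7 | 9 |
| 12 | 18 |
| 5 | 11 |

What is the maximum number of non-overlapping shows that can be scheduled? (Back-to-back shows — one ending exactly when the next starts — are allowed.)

Order by finish time; keep every interval that doesn't clash with the previous kept one.
By end time: (1,3), (0,6), (7,9), (9,10), (5,11), (10,13), (9,16), (12,18), (17,22).
Pick (1,3); next start ≥ 3 → (7,9); next start ≥ 9 → (9,10); next start ≥ 10 → (10,13); next start ≥ 13 → (17,22).
Selected 5 shows.

5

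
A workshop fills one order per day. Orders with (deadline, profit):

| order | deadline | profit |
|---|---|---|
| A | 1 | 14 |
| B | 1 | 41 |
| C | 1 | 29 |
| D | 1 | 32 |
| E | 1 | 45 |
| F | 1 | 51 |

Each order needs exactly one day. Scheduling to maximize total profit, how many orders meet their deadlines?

1

By profit: F(d1,51), E(d1,45), B(d1,41), D(d1,32), C(d1,29), A(d1,14)
F→slot 1; E skipped; B skipped; D skipped; C skipped; A skipped.
1 of 6 scheduled.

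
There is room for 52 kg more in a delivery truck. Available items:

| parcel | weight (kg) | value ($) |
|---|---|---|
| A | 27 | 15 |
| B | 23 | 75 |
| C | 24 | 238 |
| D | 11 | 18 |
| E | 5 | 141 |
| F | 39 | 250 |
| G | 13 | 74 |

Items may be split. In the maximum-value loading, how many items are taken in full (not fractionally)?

2

Ratios (sorted): E 28.20, C 9.92, F 6.41, G 5.69, B 3.26, D 1.64, A 0.56
take E (5 @ 141); take C (24 @ 238); take 23/39 of F → 147.44. Capacity used 52/52.
2 item(s) taken whole; one partial (take 23/39 of F).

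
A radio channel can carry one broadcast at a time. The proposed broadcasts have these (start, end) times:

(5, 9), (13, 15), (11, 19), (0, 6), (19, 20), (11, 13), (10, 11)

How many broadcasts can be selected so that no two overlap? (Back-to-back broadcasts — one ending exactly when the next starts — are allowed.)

Order by finish time; keep every interval that doesn't clash with the previous kept one.
Sorted by end: (0,6)  (5,9)  (10,11)  (11,13)  (13,15)  (11,19)  (19,20)
take (0,6); skip (5,9); take (10,11); take (11,13); take (13,15); skip (11,19); take (19,20).
Selected 5 broadcasts.

5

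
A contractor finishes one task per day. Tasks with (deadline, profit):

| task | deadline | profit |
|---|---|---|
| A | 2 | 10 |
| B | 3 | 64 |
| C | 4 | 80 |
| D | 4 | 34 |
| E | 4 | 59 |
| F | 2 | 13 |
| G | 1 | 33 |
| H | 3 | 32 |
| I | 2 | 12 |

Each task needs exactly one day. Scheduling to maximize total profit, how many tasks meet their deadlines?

Sort by profit descending; place each in the latest free slot ≤ its deadline.
Profit order: C=80 B=64 E=59 D=34 G=33 H=32 F=13 I=12 A=10
Assign: C→slot 4, B→slot 3, E→slot 2, D→slot 1, G skipped, H skipped, F skipped, I skipped, A skipped.
Slots: [1:D] [2:E] [3:B] [4:C]
4 of 9 scheduled.

4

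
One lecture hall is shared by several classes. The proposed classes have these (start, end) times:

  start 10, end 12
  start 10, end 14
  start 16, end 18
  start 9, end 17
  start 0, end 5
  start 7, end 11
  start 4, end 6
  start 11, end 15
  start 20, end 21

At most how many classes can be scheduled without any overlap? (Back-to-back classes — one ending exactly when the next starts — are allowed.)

Sorted by end: (0,5)  (4,6)  (7,11)  (10,12)  (10,14)  (11,15)  (9,17)  (16,18)  (20,21)
take (0,5); take (7,11); take (11,15); skip (9,17); take (16,18); take (20,21).
Selected 5 classes.

5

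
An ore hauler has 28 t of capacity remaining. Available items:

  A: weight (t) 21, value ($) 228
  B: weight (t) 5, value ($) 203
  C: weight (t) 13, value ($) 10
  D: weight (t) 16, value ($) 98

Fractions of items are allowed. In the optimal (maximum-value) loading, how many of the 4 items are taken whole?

2

Ratios (sorted): B 40.60, A 10.86, D 6.12, C 0.77
take B (5 @ 203); take A (21 @ 228); take 2/16 of D → 12.25. Capacity used 28/28.
2 item(s) taken whole; one partial (take 2/16 of D).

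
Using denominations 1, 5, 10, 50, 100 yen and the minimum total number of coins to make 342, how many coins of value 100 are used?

3

Greedy: take as many of the largest coin as possible, then repeat with the remainder.
342 = 3×100 + 4×10 + 2×1
Count of 100: 3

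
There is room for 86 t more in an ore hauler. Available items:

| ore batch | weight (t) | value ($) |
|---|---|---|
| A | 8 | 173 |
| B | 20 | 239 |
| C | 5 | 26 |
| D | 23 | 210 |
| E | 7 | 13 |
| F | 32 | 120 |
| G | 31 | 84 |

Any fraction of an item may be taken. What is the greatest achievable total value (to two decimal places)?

Ratios (sorted): A 21.62, B 11.95, D 9.13, C 5.20, F 3.75, G 2.71, E 1.86
take A (8 @ 173); take B (20 @ 239); take D (23 @ 210); take C (5 @ 26); take 30/32 of F → 112.50. Capacity used 86/86.
Total value = 760.50

760.50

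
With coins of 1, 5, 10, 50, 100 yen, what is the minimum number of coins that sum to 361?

Greedy: take as many of the largest coin as possible, then repeat with the remainder.
361 − 3×100→61 − 1×50→11 − 1×10→1 − 1×1→0
Total coins = 3 + 1 + 1 + 1 = 6

6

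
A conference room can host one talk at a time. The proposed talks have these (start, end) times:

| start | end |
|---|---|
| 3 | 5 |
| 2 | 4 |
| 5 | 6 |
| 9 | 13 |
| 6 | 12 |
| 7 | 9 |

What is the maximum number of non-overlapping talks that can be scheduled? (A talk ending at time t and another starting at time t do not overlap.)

Greedy by earliest finish: after sorting by end time, pick each interval compatible with the last pick.
By end time: (2,4), (3,5), (5,6), (7,9), (6,12), (9,13).
Pick (2,4); next start ≥ 4 → (5,6); next start ≥ 6 → (7,9); next start ≥ 9 → (9,13).
Selected 4 talks.

4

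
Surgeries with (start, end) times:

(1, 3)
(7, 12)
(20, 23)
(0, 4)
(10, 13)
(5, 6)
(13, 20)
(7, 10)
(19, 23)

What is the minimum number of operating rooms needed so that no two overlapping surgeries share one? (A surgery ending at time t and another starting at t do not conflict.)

2

Events (time:±→running): 0:+→1 1:+→2 … peak 2.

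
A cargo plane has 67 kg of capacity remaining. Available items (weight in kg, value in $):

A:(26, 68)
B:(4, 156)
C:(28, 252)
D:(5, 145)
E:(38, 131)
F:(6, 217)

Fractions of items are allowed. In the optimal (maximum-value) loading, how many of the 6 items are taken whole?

4

Sort by value per unit weight and fill in that order.
Ratios (sorted): B 39.00, F 36.17, D 29.00, C 9.00, E 3.45, A 2.62
take B (4 @ 156); take F (6 @ 217); take D (5 @ 145); take C (28 @ 252); take 24/38 of E → 82.74. Capacity used 67/67.
4 item(s) taken whole; one partial (take 24/38 of E).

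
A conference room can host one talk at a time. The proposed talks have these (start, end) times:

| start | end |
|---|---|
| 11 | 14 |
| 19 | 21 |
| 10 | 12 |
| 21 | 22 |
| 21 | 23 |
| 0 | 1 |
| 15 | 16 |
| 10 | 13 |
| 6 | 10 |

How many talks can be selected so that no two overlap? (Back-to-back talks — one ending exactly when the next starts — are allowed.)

6

Order by finish time; keep every interval that doesn't clash with the previous kept one.
By end time: (0,1), (6,10), (10,12), (10,13), (11,14), (15,16), (19,21), (21,22), (21,23).
Pick (0,1); next start ≥ 1 → (6,10); next start ≥ 10 → (10,12); next start ≥ 12 → (15,16); next start ≥ 16 → (19,21); next start ≥ 21 → (21,22).
Selected 6 talks.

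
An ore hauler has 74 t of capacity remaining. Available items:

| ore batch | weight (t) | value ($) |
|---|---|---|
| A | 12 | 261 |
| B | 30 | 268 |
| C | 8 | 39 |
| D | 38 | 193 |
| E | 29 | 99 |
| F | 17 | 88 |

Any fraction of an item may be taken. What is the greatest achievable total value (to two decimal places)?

Sort by value per unit weight and fill in that order.
Ratios (sorted): A 21.75, B 8.93, F 5.18, D 5.08, C 4.88, E 3.41
take A (12 @ 261); take B (30 @ 268); take F (17 @ 88); take 15/38 of D → 76.18. Capacity used 74/74.
Total value = 693.18

693.18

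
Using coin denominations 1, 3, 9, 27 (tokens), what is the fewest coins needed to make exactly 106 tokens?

Use the largest denomination that fits, subtract, and repeat.
106 − 3×27→25 − 2×9→7 − 2×3→1 − 1×1→0
Total coins = 3 + 2 + 2 + 1 = 8

8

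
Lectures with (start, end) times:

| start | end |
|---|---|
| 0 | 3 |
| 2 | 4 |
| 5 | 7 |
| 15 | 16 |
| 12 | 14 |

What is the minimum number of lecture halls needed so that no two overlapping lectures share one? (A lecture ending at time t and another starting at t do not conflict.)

2

Count concurrent intervals with a sweep; the peak is the room count.
starts: [0, 2, 5, 12, 15]
ends:   [3, 4, 7, 14, 16]
s0→1 s2→2  — peak 2.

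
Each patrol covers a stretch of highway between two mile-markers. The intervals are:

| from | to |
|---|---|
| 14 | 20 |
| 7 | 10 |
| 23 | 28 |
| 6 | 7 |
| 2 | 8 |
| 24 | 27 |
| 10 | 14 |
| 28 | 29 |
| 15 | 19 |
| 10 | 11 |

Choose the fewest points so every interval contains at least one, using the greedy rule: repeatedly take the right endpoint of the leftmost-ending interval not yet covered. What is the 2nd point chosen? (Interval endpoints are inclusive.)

Sorted: [6,7] [2,8] [7,10] [10,11] [10,14] [15,19] [14,20] [24,27] [23,28] [28,29]
{[6,7],[2,8],[7,10]} hit by 7; {[10,11],[10,14]} hit by 11; {[15,19],[14,20]} hit by 19; {[24,27],[23,28]} hit by 27; {[28,29]} hit by 29.
Points: 7, 11, 19, 27, 29 (5 total).

11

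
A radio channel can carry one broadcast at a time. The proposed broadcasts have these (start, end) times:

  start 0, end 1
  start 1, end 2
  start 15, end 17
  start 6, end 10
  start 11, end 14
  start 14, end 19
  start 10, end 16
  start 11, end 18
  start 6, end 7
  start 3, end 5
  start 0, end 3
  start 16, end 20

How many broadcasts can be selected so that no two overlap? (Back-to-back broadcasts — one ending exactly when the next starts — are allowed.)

6

Greedy by earliest finish: after sorting by end time, pick each interval compatible with the last pick.
By end time: (0,1), (1,2), (0,3), (3,5), (6,7), (6,10), (11,14), (10,16), (15,17), (11,18), (14,19), (16,20).
Pick (0,1); next start ≥ 1 → (1,2); next start ≥ 2 → (3,5); next start ≥ 5 → (6,7); next start ≥ 7 → (11,14); next start ≥ 14 → (15,17).
Selected 6 broadcasts.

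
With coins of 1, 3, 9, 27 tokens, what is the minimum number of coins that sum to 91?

5

91 − 3×27→10 − 1×9→1 − 1×1→0
Total coins = 3 + 1 + 1 = 5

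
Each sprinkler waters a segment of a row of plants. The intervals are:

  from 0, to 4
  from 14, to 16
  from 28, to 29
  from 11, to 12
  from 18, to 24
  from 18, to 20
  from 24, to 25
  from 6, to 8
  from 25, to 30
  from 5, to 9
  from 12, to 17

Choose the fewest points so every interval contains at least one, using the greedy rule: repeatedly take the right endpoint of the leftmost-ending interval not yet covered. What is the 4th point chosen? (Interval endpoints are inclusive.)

16

Sorted: [0,4] [6,8] [5,9] [11,12] [14,16] [12,17] [18,20] [18,24] [24,25] [28,29] [25,30]
{[0,4]} hit by 4; {[6,8],[5,9]} hit by 8; {[11,12]} hit by 12; {[14,16],[12,17]} hit by 16; {[18,20],[18,24]} hit by 20; {[24,25]} hit by 25; {[28,29],[25,30]} hit by 29.
Points: 4, 8, 12, 16, 20, 25, 29 (7 total).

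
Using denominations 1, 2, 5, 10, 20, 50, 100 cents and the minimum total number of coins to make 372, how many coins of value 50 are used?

372 = 3×100 + 1×50 + 1×20 + 1×2
Count of 50: 1

1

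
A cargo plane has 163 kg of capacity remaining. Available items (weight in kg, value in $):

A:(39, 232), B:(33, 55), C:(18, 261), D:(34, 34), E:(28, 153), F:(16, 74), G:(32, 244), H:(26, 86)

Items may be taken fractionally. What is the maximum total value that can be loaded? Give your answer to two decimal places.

Greedy by value/weight ratio, highest first.
Ratios (sorted): C 14.50, G 7.62, A 5.95, E 5.46, F 4.62, H 3.31, B 1.67, D 1.00
take C (18 @ 261); take G (32 @ 244); take A (39 @ 232); take E (28 @ 153); take F (16 @ 74); take H (26 @ 86); take 4/33 of B → 6.67. Capacity used 163/163.
Total value = 1056.67

1056.67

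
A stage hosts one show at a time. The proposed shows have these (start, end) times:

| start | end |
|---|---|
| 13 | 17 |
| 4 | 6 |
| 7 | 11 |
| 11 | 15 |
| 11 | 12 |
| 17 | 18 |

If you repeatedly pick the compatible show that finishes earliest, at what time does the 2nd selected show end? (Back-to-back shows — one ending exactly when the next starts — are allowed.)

Greedy by earliest finish: after sorting by end time, pick each interval compatible with the last pick.
Sorted by end: (4,6)  (7,11)  (11,12)  (11,15)  (13,17)  (17,18)
take (4,6); take (7,11); take (11,12); take (13,17); take (17,18).
Selected: (4,6) (7,11) (11,12) (13,17) (17,18)

11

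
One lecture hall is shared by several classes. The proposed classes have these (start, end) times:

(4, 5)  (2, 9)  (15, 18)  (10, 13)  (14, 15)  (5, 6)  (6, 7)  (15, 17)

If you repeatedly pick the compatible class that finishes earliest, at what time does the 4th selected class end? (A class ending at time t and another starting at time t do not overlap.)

13

Sort by end time and greedily take each interval whose start is ≥ the last chosen end.
Sorted by end: (4,5)  (5,6)  (6,7)  (2,9)  (10,13)  (14,15)  (15,17)  (15,18)
take (4,5); take (5,6); take (6,7); take (10,13); take (14,15); take (15,17); skip (15,18).
Selected: (4,5) (5,6) (6,7) (10,13) (14,15) (15,17)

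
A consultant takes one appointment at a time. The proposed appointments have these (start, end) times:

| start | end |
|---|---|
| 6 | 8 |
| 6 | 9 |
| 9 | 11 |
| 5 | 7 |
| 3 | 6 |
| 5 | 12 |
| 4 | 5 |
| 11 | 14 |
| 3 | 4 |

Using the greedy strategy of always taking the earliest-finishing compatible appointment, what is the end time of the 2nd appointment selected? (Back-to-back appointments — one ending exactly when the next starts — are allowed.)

5

By end time: (3,4), (4,5), (3,6), (5,7), (6,8), (6,9), (9,11), (5,12), (11,14).
Pick (3,4); next start ≥ 4 → (4,5); next start ≥ 5 → (5,7); next start ≥ 7 → (9,11); next start ≥ 11 → (11,14).
Selected: (3,4) (4,5) (5,7) (9,11) (11,14)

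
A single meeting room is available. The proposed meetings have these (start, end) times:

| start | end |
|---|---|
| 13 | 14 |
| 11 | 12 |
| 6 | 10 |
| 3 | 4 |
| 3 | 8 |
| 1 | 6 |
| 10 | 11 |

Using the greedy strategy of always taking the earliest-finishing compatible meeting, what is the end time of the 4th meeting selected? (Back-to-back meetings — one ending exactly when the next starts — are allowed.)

Greedy by earliest finish: after sorting by end time, pick each interval compatible with the last pick.
Sorted by end: (3,4)  (1,6)  (3,8)  (6,10)  (10,11)  (11,12)  (13,14)
take (3,4); skip (3,8); take (6,10); take (10,11); take (11,12); take (13,14).
Selected: (3,4) (6,10) (10,11) (11,12) (13,14)

12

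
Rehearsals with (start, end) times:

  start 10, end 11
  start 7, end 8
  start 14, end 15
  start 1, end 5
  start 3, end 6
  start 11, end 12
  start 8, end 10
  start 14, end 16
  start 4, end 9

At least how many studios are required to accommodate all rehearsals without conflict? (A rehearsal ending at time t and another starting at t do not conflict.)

3

Events (time:±→running): 1:+→1 3:+→2 4:+→3 … peak 3.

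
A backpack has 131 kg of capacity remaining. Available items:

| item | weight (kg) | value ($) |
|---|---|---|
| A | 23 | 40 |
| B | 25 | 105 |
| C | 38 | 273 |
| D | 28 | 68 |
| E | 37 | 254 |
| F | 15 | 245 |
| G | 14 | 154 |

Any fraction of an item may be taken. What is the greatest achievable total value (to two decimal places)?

1035.86

Sort by value per unit weight and fill in that order.
Order: F (245/15=16.33) > G (154/14=11.00) > C (273/38=7.18) > E (254/37=6.86) > B (105/25=4.20) > D (68/28=2.43) > A (40/23=1.74)
Fill: take F (15 @ 245) → take G (14 @ 154) → take C (38 @ 273) → take E (37 @ 254) → take B (25 @ 105) → take 2/28 of D → 4.86; 131/131 used.
Total value = 1035.86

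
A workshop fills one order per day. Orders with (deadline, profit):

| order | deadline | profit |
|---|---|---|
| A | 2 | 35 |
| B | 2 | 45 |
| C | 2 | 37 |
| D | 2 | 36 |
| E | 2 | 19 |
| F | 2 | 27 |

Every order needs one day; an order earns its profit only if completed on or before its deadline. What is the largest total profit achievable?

82

Sort by profit descending; place each in the latest free slot ≤ its deadline.
Profit order: B=45 C=37 D=36 A=35 F=27 E=19
Assign: B→slot 2, C→slot 1, D skipped, A skipped, F skipped, E skipped.
Slots: [1:C] [2:B]
Profit = 37 + 45 = 82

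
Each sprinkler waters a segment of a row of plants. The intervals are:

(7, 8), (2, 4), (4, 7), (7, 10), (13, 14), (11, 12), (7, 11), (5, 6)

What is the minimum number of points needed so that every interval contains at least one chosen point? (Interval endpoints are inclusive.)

5

Sort by right endpoint; whenever an interval is uncovered, place a point at its right end.
Sorted: [2,4] [5,6] [4,7] [7,8] [7,10] [7,11] [11,12] [13,14]
{[2,4]} hit by 4; {[5,6],[4,7]} hit by 6; {[7,8],[7,10],[7,11]} hit by 8; {[11,12]} hit by 12; {[13,14]} hit by 14.
Points: 4, 6, 8, 12, 14 (5 total).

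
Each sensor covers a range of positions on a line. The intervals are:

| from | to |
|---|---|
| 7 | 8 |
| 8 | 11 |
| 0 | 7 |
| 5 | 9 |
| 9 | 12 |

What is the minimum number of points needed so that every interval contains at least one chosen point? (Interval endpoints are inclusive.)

Process intervals by earliest right end; each time one isn't hit yet, stab at its right endpoint.
Sorted: [0,7] [7,8] [5,9] [8,11] [9,12]
{[0,7],[7,8],[5,9]} hit by 7; {[8,11],[9,12]} hit by 11.
Points: 7, 11 (2 total).

2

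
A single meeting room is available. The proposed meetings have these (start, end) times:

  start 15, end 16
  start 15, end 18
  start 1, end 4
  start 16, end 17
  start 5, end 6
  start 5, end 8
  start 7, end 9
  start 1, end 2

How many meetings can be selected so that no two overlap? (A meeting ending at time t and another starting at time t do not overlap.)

5

By end time: (1,2), (1,4), (5,6), (5,8), (7,9), (15,16), (16,17), (15,18).
Pick (1,2); next start ≥ 2 → (5,6); next start ≥ 6 → (7,9); next start ≥ 9 → (15,16); next start ≥ 16 → (16,17).
Selected 5 meetings.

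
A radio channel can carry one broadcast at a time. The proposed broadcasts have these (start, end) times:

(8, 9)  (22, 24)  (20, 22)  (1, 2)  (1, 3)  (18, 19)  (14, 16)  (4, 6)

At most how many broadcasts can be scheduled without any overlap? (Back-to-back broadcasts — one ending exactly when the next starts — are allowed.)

By end time: (1,2), (1,3), (4,6), (8,9), (14,16), (18,19), (20,22), (22,24).
Pick (1,2); next start ≥ 2 → (4,6); next start ≥ 6 → (8,9); next start ≥ 9 → (14,16); next start ≥ 16 → (18,19); next start ≥ 19 → (20,22); next start ≥ 22 → (22,24).
Selected 7 broadcasts.

7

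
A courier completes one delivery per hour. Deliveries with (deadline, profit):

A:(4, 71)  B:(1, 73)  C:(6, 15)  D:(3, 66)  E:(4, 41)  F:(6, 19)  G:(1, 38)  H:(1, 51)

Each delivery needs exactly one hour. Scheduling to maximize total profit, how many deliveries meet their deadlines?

Sort by profit descending; place each in the latest free slot ≤ its deadline.
By profit: B(d1,73), A(d4,71), D(d3,66), H(d1,51), E(d4,41), G(d1,38), F(d6,19), C(d6,15)
B→slot 1; A→slot 4; D→slot 3; H skipped; E→slot 2; G skipped; F→slot 6; C→slot 5.
6 of 8 scheduled.

6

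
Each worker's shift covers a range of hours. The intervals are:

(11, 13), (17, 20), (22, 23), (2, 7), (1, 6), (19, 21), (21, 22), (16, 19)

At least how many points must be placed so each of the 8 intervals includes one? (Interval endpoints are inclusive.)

Sort by right endpoint; whenever an interval is uncovered, place a point at its right end.
Sorted: [1,6] [2,7] [11,13] [16,19] [17,20] [19,21] [21,22] [22,23]
{[1,6],[2,7]} hit by 6; {[11,13]} hit by 13; {[16,19],[17,20],[19,21]} hit by 19; {[21,22],[22,23]} hit by 22.
Points: 6, 13, 19, 22 (4 total).

4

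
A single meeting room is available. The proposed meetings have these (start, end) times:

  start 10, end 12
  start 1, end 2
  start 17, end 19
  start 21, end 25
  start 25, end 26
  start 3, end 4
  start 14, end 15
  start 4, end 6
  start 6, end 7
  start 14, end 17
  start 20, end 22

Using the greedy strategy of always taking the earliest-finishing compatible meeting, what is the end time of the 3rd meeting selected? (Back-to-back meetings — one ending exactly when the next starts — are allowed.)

Order by finish time; keep every interval that doesn't clash with the previous kept one.
By end time: (1,2), (3,4), (4,6), (6,7), (10,12), (14,15), (14,17), (17,19), (20,22), (21,25), (25,26).
Pick (1,2); next start ≥ 2 → (3,4); next start ≥ 4 → (4,6); next start ≥ 6 → (6,7); next start ≥ 7 → (10,12); next start ≥ 12 → (14,15); next start ≥ 15 → (17,19); next start ≥ 19 → (20,22); next start ≥ 22 → (25,26).
Selected: (1,2) (3,4) (4,6) (6,7) (10,12) (14,15) (17,19) (20,22) (25,26)

6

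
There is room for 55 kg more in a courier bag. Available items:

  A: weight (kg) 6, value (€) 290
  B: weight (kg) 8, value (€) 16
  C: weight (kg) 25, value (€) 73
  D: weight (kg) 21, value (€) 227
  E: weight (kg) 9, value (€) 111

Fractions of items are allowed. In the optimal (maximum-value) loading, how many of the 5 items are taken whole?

3

Ratios (sorted): A 48.33, E 12.33, D 10.81, C 2.92, B 2.00
take A (6 @ 290); take E (9 @ 111); take D (21 @ 227); take 19/25 of C → 55.48. Capacity used 55/55.
3 item(s) taken whole; one partial (take 19/25 of C).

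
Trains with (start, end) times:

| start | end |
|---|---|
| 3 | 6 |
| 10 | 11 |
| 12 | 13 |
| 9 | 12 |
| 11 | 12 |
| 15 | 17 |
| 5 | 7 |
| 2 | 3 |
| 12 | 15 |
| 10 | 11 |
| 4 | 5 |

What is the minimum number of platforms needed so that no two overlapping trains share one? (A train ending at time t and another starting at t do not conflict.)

3

The answer is the maximum number of intervals overlapping at any instant.
Events (time:±→running): 2:+→1 3:-→0 3:+→1 4:+→2 5:-→1 5:+→2 6:-→1 7:-→0 9:+→1 10:+→2 10:+→3 … peak 3.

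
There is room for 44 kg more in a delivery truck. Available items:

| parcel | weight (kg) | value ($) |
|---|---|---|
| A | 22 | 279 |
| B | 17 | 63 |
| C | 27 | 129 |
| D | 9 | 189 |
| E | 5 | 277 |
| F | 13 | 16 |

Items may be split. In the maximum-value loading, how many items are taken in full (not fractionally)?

3

Ratios (sorted): E 55.40, D 21.00, A 12.68, C 4.78, B 3.71, F 1.23
take E (5 @ 277); take D (9 @ 189); take A (22 @ 279); take 8/27 of C → 38.22. Capacity used 44/44.
3 item(s) taken whole; one partial (take 8/27 of C).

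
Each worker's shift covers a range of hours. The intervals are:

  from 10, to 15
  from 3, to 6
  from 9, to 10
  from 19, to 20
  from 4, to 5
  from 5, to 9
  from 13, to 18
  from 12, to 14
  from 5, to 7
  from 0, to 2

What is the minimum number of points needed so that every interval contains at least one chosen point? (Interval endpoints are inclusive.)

5

Sort by right endpoint; whenever an interval is uncovered, place a point at its right end.
Sorted: [0,2] [4,5] [3,6] [5,7] [5,9] [9,10] [12,14] [10,15] [13,18] [19,20]
{[0,2]} hit by 2; {[4,5],[3,6],[5,7],[5,9]} hit by 5; {[9,10]} hit by 10; {[12,14],[10,15],[13,18]} hit by 14; {[19,20]} hit by 20.
Points: 2, 5, 10, 14, 20 (5 total).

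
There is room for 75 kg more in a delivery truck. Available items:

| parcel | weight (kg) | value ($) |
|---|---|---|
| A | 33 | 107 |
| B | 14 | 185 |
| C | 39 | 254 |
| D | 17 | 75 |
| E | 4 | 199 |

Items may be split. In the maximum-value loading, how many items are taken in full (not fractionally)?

4

Greedy by value/weight ratio, highest first.
Ratios (sorted): E 49.75, B 13.21, C 6.51, D 4.41, A 3.24
take E (4 @ 199); take B (14 @ 185); take C (39 @ 254); take D (17 @ 75); take 1/33 of A → 3.24. Capacity used 75/75.
4 item(s) taken whole; one partial (take 1/33 of A).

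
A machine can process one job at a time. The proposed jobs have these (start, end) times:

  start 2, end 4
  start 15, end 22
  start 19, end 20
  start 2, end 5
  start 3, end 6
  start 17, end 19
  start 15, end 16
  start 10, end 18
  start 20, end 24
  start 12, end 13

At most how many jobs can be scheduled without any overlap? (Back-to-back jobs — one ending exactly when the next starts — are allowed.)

Greedy by earliest finish: after sorting by end time, pick each interval compatible with the last pick.
Sorted by end: (2,4)  (2,5)  (3,6)  (12,13)  (15,16)  (10,18)  (17,19)  (19,20)  (15,22)  (20,24)
take (2,4); take (12,13); take (15,16); take (17,19); take (19,20); take (20,24).
Selected 6 jobs.

6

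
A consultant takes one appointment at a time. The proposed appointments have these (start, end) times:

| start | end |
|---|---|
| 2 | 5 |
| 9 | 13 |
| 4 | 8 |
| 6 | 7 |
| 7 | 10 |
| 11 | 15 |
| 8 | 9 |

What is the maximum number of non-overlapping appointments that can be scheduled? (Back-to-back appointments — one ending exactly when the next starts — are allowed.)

4

Sort by end time and greedily take each interval whose start is ≥ the last chosen end.
Sorted by end: (2,5)  (6,7)  (4,8)  (8,9)  (7,10)  (9,13)  (11,15)
take (2,5); take (6,7); skip (4,8); take (8,9); take (9,13).
Selected 4 appointments.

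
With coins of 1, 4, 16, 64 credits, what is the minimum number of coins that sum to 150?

6

150 − 2×64→22 − 1×16→6 − 1×4→2 − 2×1→0
Total coins = 2 + 1 + 1 + 2 = 6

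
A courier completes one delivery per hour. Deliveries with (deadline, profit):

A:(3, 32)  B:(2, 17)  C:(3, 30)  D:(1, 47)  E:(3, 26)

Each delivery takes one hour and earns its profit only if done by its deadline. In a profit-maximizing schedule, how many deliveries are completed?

Take jobs in profit order; each goes to the latest open slot no later than its deadline.
Profit order: D=47 A=32 C=30 E=26 B=17
Assign: D→slot 1, A→slot 3, C→slot 2, E skipped, B skipped.
Slots: [1:D] [2:C] [3:A]
3 of 5 scheduled.

3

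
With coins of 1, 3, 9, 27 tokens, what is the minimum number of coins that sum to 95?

7

95 − 3×27→14 − 1×9→5 − 1×3→2 − 2×1→0
Total coins = 3 + 1 + 1 + 2 = 7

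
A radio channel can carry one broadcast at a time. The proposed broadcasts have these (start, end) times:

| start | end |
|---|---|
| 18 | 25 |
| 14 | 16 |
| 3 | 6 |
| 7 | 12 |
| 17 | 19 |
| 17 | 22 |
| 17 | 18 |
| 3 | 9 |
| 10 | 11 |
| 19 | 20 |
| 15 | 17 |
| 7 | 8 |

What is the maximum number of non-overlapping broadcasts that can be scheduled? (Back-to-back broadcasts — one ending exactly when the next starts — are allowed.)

Greedy by earliest finish: after sorting by end time, pick each interval compatible with the last pick.
Sorted by end: (3,6)  (7,8)  (3,9)  (10,11)  (7,12)  (14,16)  (15,17)  (17,18)  (17,19)  (19,20)  (17,22)  (18,25)
take (3,6); take (7,8); skip (3,9); take (10,11); take (14,16); skip (15,17); take (17,18); skip (17,19); take (19,20); skip (18,25).
Selected 6 broadcasts.

6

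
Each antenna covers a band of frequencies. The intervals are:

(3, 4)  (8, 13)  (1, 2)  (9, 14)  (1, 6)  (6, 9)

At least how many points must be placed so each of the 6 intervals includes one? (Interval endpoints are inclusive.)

3

Sort by right endpoint; whenever an interval is uncovered, place a point at its right end.
Sorted: [1,2] [3,4] [1,6] [6,9] [8,13] [9,14]
{[1,2]} hit by 2; {[3,4],[1,6]} hit by 4; {[6,9],[8,13],[9,14]} hit by 9.
Points: 2, 4, 9 (3 total).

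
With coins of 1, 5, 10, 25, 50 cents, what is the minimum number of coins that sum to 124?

8

Greedy: take as many of the largest coin as possible, then repeat with the remainder.
124 = 2×50 + 2×10 + 4×1
Total coins = 2 + 2 + 4 = 8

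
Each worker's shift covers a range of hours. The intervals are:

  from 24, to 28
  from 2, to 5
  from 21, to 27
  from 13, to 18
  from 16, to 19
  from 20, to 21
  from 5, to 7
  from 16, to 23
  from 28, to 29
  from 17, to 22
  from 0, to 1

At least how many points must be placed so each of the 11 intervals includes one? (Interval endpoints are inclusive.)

By right end: [0,1]  [2,5]  [5,7]  [13,18]  [16,19]  [20,21]  [17,22]  [16,23]  [21,27]  [24,28]  [28,29]
[0,1] uncovered → point at 1; [2,5] uncovered → point at 5; [13,18] uncovered → point at 18; [20,21] uncovered → point at 21; [24,28] uncovered → point at 28.
Points: 1, 5, 18, 21, 28 (5 total).

5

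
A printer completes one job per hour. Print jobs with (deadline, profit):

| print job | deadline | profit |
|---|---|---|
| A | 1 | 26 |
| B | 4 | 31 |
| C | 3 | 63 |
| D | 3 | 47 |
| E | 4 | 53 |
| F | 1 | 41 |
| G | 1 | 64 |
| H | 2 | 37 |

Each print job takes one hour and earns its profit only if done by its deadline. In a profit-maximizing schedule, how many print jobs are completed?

4

Sort by profit descending; place each in the latest free slot ≤ its deadline.
By profit: G(d1,64), C(d3,63), E(d4,53), D(d3,47), F(d1,41), H(d2,37), B(d4,31), A(d1,26)
G→slot 1; C→slot 3; E→slot 4; D→slot 2; F skipped; H skipped; B skipped; A skipped.
4 of 8 scheduled.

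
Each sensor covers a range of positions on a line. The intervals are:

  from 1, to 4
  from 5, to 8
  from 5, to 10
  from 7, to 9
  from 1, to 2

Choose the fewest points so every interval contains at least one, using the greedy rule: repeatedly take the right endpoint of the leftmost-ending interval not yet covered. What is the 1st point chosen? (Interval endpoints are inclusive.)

By right end: [1,2]  [1,4]  [5,8]  [7,9]  [5,10]
[1,2] uncovered → point at 2; [5,8] uncovered → point at 8.
Points: 2, 8 (2 total).

2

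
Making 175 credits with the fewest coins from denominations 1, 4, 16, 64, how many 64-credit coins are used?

175 = 2×64 + 2×16 + 3×4 + 3×1
Count of 64: 2

2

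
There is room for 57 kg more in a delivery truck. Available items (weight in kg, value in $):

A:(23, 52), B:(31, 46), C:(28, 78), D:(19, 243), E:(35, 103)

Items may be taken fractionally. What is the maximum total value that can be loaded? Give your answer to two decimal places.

Greedy by value/weight ratio, highest first.
Order: D (243/19=12.79) > E (103/35=2.94) > C (78/28=2.79) > A (52/23=2.26) > B (46/31=1.48)
Fill: take D (19 @ 243) → take E (35 @ 103) → take 3/28 of C → 8.36; 57/57 used.
Total value = 354.36

354.36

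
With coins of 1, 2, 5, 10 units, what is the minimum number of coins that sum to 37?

37 − 3×10→7 − 1×5→2 − 1×2→0
Total coins = 3 + 1 + 1 = 5

5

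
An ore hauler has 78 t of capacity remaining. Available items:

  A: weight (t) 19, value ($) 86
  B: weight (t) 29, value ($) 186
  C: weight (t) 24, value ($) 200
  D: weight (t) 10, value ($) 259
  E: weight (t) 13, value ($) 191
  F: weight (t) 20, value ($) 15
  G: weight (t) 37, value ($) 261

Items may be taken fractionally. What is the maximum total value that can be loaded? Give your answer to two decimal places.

Sort by value per unit weight and fill in that order.
Ratios (sorted): D 25.90, E 14.69, C 8.33, G 7.05, B 6.41, A 4.53, F 0.75
take D (10 @ 259); take E (13 @ 191); take C (24 @ 200); take 31/37 of G → 218.68. Capacity used 78/78.
Total value = 868.68

868.68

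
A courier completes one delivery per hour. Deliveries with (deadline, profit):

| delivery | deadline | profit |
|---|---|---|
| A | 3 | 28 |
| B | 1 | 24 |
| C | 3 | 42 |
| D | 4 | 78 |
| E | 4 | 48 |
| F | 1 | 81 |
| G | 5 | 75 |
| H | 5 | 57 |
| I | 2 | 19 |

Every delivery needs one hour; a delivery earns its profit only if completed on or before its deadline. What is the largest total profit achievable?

339

Profit order: F=81 D=78 G=75 H=57 E=48 C=42 A=28 B=24 I=19
Assign: F→slot 1, D→slot 4, G→slot 5, H→slot 3, E→slot 2, C skipped, A skipped, B skipped, I skipped.
Slots: [1:F] [2:E] [3:H] [4:D] [5:G]
Profit = 81 + 48 + 57 + 78 + 75 = 339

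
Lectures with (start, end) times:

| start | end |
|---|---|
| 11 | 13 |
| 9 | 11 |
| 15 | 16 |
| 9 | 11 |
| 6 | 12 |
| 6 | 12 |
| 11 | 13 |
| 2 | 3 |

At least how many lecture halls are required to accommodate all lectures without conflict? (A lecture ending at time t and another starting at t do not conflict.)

4

Count concurrent intervals with a sweep; the peak is the room count.
starts: [2, 6, 6, 9, 9, 11, 11, 15]
ends:   [3, 11, 11, 12, 12, 13, 13, 16]
s2→1 e3→0 s6→1 s6→2 s9→3 s9→4  — peak 4.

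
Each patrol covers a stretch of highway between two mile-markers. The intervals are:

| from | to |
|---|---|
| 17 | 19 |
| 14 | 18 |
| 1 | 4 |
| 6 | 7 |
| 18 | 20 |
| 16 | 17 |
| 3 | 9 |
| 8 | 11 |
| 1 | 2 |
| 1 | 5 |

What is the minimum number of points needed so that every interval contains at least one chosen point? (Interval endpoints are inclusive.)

Sorted: [1,2] [1,4] [1,5] [6,7] [3,9] [8,11] [16,17] [14,18] [17,19] [18,20]
{[1,2],[1,4],[1,5]} hit by 2; {[6,7],[3,9]} hit by 7; {[8,11]} hit by 11; {[16,17],[14,18],[17,19]} hit by 17; {[18,20]} hit by 20.
Points: 2, 7, 11, 17, 20 (5 total).

5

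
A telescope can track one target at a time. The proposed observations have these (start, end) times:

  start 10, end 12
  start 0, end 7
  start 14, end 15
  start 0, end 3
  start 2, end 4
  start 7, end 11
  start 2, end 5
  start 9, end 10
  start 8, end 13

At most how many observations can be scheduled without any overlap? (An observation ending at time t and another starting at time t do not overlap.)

By end time: (0,3), (2,4), (2,5), (0,7), (9,10), (7,11), (10,12), (8,13), (14,15).
Pick (0,3); next start ≥ 3 → (9,10); next start ≥ 10 → (10,12); next start ≥ 12 → (14,15).
Selected 4 observations.

4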